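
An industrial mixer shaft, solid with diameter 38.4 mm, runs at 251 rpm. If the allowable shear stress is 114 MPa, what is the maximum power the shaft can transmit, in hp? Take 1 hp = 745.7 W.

44.7 hp

J = πd⁴/32 = π(0.0384)⁴/32 = 2.135×10^-7 m⁴.
T_max = τ_allow·J/r = 1.14×10^8 × 2.135×10^-7 / 0.0192 = 1267 N·m.
ω = 2π·251/60 = 26.28 rad/s, so P_max = T_max·ω = 3.331×10^4 W.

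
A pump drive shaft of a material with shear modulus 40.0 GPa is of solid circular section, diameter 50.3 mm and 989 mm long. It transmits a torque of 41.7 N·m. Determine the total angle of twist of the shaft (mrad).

J = πd⁴/32 = π(0.0503)⁴/32 = 6.285×10^-7 m⁴.
θ = T·L/(G·J) = 41.70 × 0.989 / (40.0×10⁹ × 6.285×10^-7) = 1.641×10^-3 rad.

1.64 mrad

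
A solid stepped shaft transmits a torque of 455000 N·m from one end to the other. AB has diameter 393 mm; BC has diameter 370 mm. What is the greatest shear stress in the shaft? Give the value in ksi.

Under the same torque, τ_max = 16T/(πd³) is largest where d is smallest — segment BC (d = 370 mm).
τ_max = 16·455000/(π·(0.370)³) = 4.575×10^7 Pa.

6.64 ksi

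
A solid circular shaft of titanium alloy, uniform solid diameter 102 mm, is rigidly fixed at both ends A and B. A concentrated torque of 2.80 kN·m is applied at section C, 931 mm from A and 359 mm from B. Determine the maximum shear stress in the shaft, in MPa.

With uniform GJ and both ends fixed, compatibility θ_AC = θ_CB gives T_A·a = T_B·b, together with T_A + T_B = T₀.
T_A = T₀·b/(a+b) = 2800·359/1290 = 779.2 N·m; T_B = 2021 N·m.
τ in each portion: τ_AC = 3.74×10^6 Pa, τ_CB = 9.70×10^6 Pa; maximum is in CB.
τ_max = T_CB·r/J = 2021·0.0510/1.06×10^-5 = 9.698×10^6 Pa.

9.70 MPa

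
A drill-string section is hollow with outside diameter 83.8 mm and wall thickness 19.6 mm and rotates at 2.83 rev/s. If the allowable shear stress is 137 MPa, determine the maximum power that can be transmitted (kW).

J = π(d_o⁴ − d_i⁴)/32 = π(0.0838⁴ − 0.0446⁴)/32 = 4.453×10^-6 m⁴.
T_max = τ_allow·J/r = 1.37×10^8 × 4.453×10^-6 / 0.0419 = 14560 N·m.
ω = 2π·2.83 = 17.78 rad/s, so P_max = T_max·ω = 2.589×10^5 W.

259 kW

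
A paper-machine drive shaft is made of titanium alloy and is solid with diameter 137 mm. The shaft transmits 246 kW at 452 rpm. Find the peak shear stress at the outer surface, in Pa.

1.03e7 Pa

ω = 2π·452/60 = 47.33 rad/s, so T = P/ω = 246×10³ / 47.33 = 5197 N·m.
J = πd⁴/32 = π(0.137)⁴/32 = 3.458×10^-5 m⁴.
τ_max = T·r/J = 5197 × 0.0685 / 3.458×10^-5 = 1.029×10^7 Pa.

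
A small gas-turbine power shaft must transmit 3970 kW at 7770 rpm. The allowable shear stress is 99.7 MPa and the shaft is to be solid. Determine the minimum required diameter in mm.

ω = 2π·7770/60 = 813.7 rad/s, so T = P/ω = 3970×10³ / 813.7 = 4879 N·m.
For a solid shaft τ_max = 16T/(πd³), so d = (16T/(π τ_allow))^(1/3) = (16·4879/(π·9.97×10^7))^(1/3) = 0.06293 m.

62.9 mm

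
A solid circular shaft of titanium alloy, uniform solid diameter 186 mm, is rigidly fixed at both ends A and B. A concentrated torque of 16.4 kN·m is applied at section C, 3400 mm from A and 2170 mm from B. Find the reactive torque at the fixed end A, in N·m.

6390 N·m

With uniform GJ and both ends fixed, compatibility θ_AC = θ_CB gives T_A·a = T_B·b, together with T_A + T_B = T₀.
T_A = T₀·b/(a+b) = 16400·2170/5570 = 6389 N·m; T_B = 10010 N·m.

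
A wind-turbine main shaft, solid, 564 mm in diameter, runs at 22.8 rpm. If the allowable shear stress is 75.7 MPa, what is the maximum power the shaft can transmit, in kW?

J = πd⁴/32 = π(0.564)⁴/32 = 9.934×10^-3 m⁴.
T_max = τ_allow·J/r = 7.57×10^7 × 9.934×10^-3 / 0.282 = 2.667e6 N·m.
ω = 2π·22.8/60 = 2.388 rad/s, so P_max = T_max·ω = 6.367×10^6 W.

6370 kW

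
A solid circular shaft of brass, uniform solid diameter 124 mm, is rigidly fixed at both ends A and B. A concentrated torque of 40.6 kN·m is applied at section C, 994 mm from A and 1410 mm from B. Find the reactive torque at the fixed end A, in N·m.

With uniform GJ and both ends fixed, compatibility θ_AC = θ_CB gives T_A·a = T_B·b, together with T_A + T_B = T₀.
T_A = T₀·b/(a+b) = 40600·1410/2404 = 23810 N·m; T_B = 16790 N·m.

23800 N·m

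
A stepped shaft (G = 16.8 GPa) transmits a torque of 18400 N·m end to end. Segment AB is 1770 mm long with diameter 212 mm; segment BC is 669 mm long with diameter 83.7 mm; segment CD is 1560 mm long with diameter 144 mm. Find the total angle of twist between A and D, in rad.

J_AB = π(0.212)⁴/32 = 1.98×10^-4 m⁴; J_BC = π(0.0837)⁴/32 = 4.82×10^-6 m⁴; J_CD = π(0.144)⁴/32 = 4.22×10^-5 m⁴.
θ = (T/G)·Σ L_i/J_i = (18400/16.8×10⁹)·(1.77/1.98×10^-4 + 0.669/4.82×10^-6 + 1.56/4.22×10^-5) = 0.2023 rad.

0.202 rad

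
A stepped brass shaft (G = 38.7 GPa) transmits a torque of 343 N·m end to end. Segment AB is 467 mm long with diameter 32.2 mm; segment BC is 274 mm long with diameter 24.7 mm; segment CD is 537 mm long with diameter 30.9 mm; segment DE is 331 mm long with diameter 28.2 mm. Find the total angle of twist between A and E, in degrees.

11.8°

J_AB = π(0.0322)⁴/32 = 1.06×10^-7 m⁴; J_BC = π(0.0247)⁴/32 = 3.65×10^-8 m⁴; J_CD = π(0.0309)⁴/32 = 8.95×10^-8 m⁴; J_DE = π(0.0282)⁴/32 = 6.21×10^-8 m⁴.
θ = (T/G)·Σ L_i/J_i = (343.0/38.7×10⁹)·(0.467/1.06×10^-7 + 0.274/3.65×10^-8 + 0.537/8.95×10^-8 + 0.331/6.21×10^-8) = 0.2061 rad.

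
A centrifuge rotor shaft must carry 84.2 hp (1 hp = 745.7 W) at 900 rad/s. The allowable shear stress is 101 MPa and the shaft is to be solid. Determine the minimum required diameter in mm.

15.2 mm

ω = 900 rad/s, so T = P/ω = 84.2×745.7 / 900.0 = 69.76 N·m.
For a solid shaft τ_max = 16T/(πd³), so d = (16T/(π τ_allow))^(1/3) = (16·69.76/(π·1.01×10^8))^(1/3) = 0.01521 m.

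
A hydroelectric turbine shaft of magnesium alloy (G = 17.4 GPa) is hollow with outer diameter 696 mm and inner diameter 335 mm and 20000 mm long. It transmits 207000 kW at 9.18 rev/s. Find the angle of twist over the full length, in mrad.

189 mrad

ω = 2π·9.18 = 57.68 rad/s, so T = P/ω = 207000×10³ / 57.68 = 3.589e6 N·m.
J = π(d_o⁴ − d_i⁴)/32 = π(0.696⁴ − 0.335⁴)/32 = 0.02180 m⁴.
θ = T·L/(G·J) = 3.589e6 × 20.0 / (17.4×10⁹ × 0.02180) = 0.1892 rad.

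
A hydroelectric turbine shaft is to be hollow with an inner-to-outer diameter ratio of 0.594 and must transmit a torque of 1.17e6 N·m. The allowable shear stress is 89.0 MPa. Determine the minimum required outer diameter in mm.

424 mm

For a hollow shaft with d_i/d_o = 0.594: τ_max = 16T/(π d_o³ (1−k⁴)), so d_o = [16T/(π τ_allow (1−k⁴))]^(1/3) = [16·1.170e6/(π·8.90×10^7·0.8755)]^(1/3) = 0.4245 m.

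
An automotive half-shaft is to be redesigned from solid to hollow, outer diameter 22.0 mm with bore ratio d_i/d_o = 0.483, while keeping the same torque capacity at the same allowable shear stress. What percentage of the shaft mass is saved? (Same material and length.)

20.4 %

Equal τ_max and T ⇒ the solid shaft needs d_s³ = d_o³(1−k⁴), so d_s = 22.0·(1−0.483⁴)^(1/3) = 21.59 mm.
Area ratio A_h/A_s = d_o²(1−k²)/d_s² = (1−k²)/(1−k⁴)^(2/3) = 0.7959.
Mass saving = 1 − 0.7959 = 20.4 %.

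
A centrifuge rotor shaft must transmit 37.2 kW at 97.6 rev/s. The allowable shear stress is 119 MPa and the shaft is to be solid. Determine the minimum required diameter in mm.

13.7 mm

ω = 2π·97.6 = 613.2 rad/s, so T = P/ω = 37.2×10³ / 613.2 = 60.66 N·m.
For a solid shaft τ_max = 16T/(πd³), so d = (16T/(π τ_allow))^(1/3) = (16·60.66/(π·1.19×10^8))^(1/3) = 0.01374 m.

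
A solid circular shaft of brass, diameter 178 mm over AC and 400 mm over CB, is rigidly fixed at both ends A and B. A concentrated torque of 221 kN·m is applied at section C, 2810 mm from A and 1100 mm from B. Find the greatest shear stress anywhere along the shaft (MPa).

Compatibility: T_A·a/J_AC = T_B·b/J_CB with T_A + T_B = T₀.
J_AC = 9.86×10^-5 m⁴, J_CB = 2.51×10^-3 m⁴, so T_A = T₀·(J_AC/a)/((J_AC/a)+(J_CB/b)) = 3341 N·m, T_B = 217700 N·m.
τ in each portion: τ_AC = 3.02×10^6 Pa, τ_CB = 1.73×10^7 Pa; maximum is in CB.
τ_max = T_CB·r/J = 217700·0.200/2.51×10^-3 = 1.732×10^7 Pa.

17.3 MPa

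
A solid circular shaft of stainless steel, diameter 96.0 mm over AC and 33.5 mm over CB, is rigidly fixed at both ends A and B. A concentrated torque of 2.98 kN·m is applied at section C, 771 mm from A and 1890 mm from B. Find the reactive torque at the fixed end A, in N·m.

2960 N·m

Compatibility: T_A·a/J_AC = T_B·b/J_CB with T_A + T_B = T₀.
J_AC = 8.34×10^-6 m⁴, J_CB = 1.24×10^-7 m⁴, so T_A = T₀·(J_AC/a)/((J_AC/a)+(J_CB/b)) = 2962 N·m, T_B = 17.92 N·m.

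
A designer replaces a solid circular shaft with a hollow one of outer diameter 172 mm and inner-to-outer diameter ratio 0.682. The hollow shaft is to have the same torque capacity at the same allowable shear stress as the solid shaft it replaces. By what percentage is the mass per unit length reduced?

Equal τ_max and T ⇒ the solid shaft needs d_s³ = d_o³(1−k⁴), so d_s = 172·(1−0.682⁴)^(1/3) = 158.6 mm.
Area ratio A_h/A_s = d_o²(1−k²)/d_s² = (1−k²)/(1−k⁴)^(2/3) = 0.6293.
Mass saving = 1 − 0.6293 = 37.1 %.

37.1 %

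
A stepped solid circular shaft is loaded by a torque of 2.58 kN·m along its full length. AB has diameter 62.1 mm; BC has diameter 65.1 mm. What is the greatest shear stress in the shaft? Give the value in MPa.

Under the same torque, τ_max = 16T/(πd³) is largest where d is smallest — segment AB (d = 62.1 mm).
τ_max = 16·2580/(π·(0.0621)³) = 5.487×10^7 Pa.

54.9 MPa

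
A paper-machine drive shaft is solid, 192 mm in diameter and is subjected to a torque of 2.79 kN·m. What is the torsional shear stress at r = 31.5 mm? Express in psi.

95.5 psi

J = πd⁴/32 = π(0.192)⁴/32 = 1.334×10^-4 m⁴.
Shear stress varies linearly with radius: τ = T·r/J = 2790 × 0.0315 / 1.334×10^-4 = 6.587×10^5 Pa.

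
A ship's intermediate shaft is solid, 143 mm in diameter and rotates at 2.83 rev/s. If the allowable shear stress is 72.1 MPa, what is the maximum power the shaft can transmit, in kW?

736 kW

J = πd⁴/32 = π(0.143)⁴/32 = 4.105×10^-5 m⁴.
T_max = τ_allow·J/r = 7.21×10^7 × 4.105×10^-5 / 0.0715 = 41400 N·m.
ω = 2π·2.83 = 17.78 rad/s, so P_max = T_max·ω = 7.361×10^5 W.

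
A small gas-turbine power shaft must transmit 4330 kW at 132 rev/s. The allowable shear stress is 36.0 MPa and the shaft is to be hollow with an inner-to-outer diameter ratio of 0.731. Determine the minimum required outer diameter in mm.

ω = 2π·132 = 829.4 rad/s, so T = P/ω = 4330×10³ / 829.4 = 5221 N·m.
For a hollow shaft with d_i/d_o = 0.731: τ_max = 16T/(π d_o³ (1−k⁴)), so d_o = [16T/(π τ_allow (1−k⁴))]^(1/3) = [16·5221/(π·3.60×10^7·0.7145)]^(1/3) = 0.1011 m.

101 mm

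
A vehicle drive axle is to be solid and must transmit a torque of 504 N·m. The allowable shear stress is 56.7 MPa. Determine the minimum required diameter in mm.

For a solid shaft τ_max = 16T/(πd³), so d = (16T/(π τ_allow))^(1/3) = (16·504.0/(π·5.67×10^7))^(1/3) = 0.03564 m.

35.6 mm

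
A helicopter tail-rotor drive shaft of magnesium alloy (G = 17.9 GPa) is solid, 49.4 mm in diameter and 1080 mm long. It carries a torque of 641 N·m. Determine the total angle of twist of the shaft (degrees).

J = πd⁴/32 = π(0.0494)⁴/32 = 5.847×10^-7 m⁴.
θ = T·L/(G·J) = 641.0 × 1.08 / (17.9×10⁹ × 5.847×10^-7) = 0.06615 rad.

3.79°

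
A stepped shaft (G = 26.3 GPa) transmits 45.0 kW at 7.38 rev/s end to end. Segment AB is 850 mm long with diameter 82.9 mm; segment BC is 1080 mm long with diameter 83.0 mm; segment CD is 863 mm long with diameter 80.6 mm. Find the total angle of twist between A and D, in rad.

0.0230 rad

ω = 2π·7.38 = 46.37 rad/s, so T = P/ω = 45.0×10³ / 46.37 = 970.5 N·m.
J_AB = π(0.0829)⁴/32 = 4.64×10^-6 m⁴; J_BC = π(0.0830)⁴/32 = 4.66×10^-6 m⁴; J_CD = π(0.0806)⁴/32 = 4.14×10^-6 m⁴.
θ = (T/G)·Σ L_i/J_i = (970.5/26.3×10⁹)·(0.850/4.64×10^-6 + 1.08/4.66×10^-6 + 0.863/4.14×10^-6) = 0.02300 rad.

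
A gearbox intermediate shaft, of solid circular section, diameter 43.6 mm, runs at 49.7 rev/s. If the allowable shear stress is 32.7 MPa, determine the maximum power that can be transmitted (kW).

J = πd⁴/32 = π(0.0436)⁴/32 = 3.548×10^-7 m⁴.
T_max = τ_allow·J/r = 3.27×10^7 × 3.548×10^-7 / 0.0218 = 532.2 N·m.
ω = 2π·49.7 = 312.3 rad/s, so P_max = T_max·ω = 1.662×10^5 W.

166 kW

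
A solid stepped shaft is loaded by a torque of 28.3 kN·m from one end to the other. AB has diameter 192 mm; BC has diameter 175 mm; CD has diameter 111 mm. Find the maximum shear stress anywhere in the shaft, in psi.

15300 psi

Under the same torque, τ_max = 16T/(πd³) is largest where d is smallest — segment CD (d = 111 mm).
τ_max = 16·28300/(π·(0.111)³) = 1.054×10^8 Pa.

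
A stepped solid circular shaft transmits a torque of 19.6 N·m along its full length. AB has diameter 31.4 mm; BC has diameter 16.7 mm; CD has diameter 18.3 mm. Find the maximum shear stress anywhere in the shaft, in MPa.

Under the same torque, τ_max = 16T/(πd³) is largest where d is smallest — segment BC (d = 16.7 mm).
τ_max = 16·19.60/(π·(0.0167)³) = 2.143×10^7 Pa.

21.4 MPa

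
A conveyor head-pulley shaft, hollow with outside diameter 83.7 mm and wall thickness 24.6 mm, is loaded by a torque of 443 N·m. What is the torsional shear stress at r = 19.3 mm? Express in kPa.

1830 kPa

J = π(d_o⁴ − d_i⁴)/32 = π(0.0837⁴ − 0.0345⁴)/32 = 4.679×10^-6 m⁴.
Shear stress varies linearly with radius: τ = T·r/J = 443.0 × 0.0193 / 4.679×10^-6 = 1.827×10^6 Pa.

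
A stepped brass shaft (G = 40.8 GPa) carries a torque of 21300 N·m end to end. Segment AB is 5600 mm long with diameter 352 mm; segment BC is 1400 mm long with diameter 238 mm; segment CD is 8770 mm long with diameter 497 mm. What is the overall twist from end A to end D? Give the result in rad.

0.00502 rad

J_AB = π(0.352)⁴/32 = 1.51×10^-3 m⁴; J_BC = π(0.238)⁴/32 = 3.15×10^-4 m⁴; J_CD = π(0.497)⁴/32 = 5.99×10^-3 m⁴.
θ = (T/G)·Σ L_i/J_i = (21300/40.8×10⁹)·(5.60/1.51×10^-3 + 1.40/3.15×10^-4 + 8.77/5.99×10^-3) = 5.024×10^-3 rad.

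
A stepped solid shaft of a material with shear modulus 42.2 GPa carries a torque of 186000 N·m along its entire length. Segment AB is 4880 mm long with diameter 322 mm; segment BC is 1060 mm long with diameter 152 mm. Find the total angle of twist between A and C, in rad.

0.110 rad

J_AB = π(0.322)⁴/32 = 1.06×10^-3 m⁴; J_BC = π(0.152)⁴/32 = 5.24×10^-5 m⁴.
θ = (T/G)·Σ L_i/J_i = (186000/42.2×10⁹)·(4.88/1.06×10^-3 + 1.06/5.24×10^-5) = 0.1095 rad.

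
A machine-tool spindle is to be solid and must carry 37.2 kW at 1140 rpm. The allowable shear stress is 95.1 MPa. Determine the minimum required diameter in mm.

ω = 2π·1140/60 = 119.4 rad/s, so T = P/ω = 37.2×10³ / 119.4 = 311.6 N·m.
For a solid shaft τ_max = 16T/(πd³), so d = (16T/(π τ_allow))^(1/3) = (16·311.6/(π·9.51×10^7))^(1/3) = 0.02555 m.

25.6 mm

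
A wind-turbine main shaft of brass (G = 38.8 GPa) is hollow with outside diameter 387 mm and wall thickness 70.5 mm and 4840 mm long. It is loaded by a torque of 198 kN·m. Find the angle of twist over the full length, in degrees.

0.768°

J = π(d_o⁴ − d_i⁴)/32 = π(0.387⁴ − 0.246⁴)/32 = 1.843×10^-3 m⁴.
θ = T·L/(G·J) = 198000 × 4.84 / (38.8×10⁹ × 1.843×10^-3) = 0.01340 rad.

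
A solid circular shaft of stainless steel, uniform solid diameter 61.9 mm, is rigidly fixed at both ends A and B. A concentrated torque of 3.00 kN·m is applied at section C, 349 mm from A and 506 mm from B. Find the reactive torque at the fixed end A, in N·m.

1780 N·m

With uniform GJ and both ends fixed, compatibility θ_AC = θ_CB gives T_A·a = T_B·b, together with T_A + T_B = T₀.
T_A = T₀·b/(a+b) = 3000·506/855.0 = 1775 N·m; T_B = 1225 N·m.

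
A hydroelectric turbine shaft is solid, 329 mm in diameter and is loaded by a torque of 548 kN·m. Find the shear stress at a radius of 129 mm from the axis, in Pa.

6.15e7 Pa

J = πd⁴/32 = π(0.329)⁴/32 = 1.150×10^-3 m⁴.
Shear stress varies linearly with radius: τ = T·r/J = 548000 × 0.129 / 1.150×10^-3 = 6.146×10^7 Pa.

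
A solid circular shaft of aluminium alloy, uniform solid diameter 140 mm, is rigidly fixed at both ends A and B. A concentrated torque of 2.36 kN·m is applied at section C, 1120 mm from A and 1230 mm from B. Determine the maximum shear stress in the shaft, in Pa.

With uniform GJ and both ends fixed, compatibility θ_AC = θ_CB gives T_A·a = T_B·b, together with T_A + T_B = T₀.
T_A = T₀·b/(a+b) = 2360·1230/2350 = 1235 N·m; T_B = 1125 N·m.
τ in each portion: τ_AC = 2.29×10^6 Pa, τ_CB = 2.09×10^6 Pa; maximum is in AC.
τ_max = T_AC·r/J = 1235·0.0700/3.77×10^-5 = 2.293×10^6 Pa.

2.29e6 Pa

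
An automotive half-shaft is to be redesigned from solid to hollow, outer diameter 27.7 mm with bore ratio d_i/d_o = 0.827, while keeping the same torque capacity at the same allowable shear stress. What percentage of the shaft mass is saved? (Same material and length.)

Equal τ_max and T ⇒ the solid shaft needs d_s³ = d_o³(1−k⁴), so d_s = 27.7·(1−0.827⁴)^(1/3) = 22.45 mm.
Area ratio A_h/A_s = d_o²(1−k²)/d_s² = (1−k²)/(1−k⁴)^(2/3) = 0.4813.
Mass saving = 1 − 0.4813 = 51.9 %.

51.9 %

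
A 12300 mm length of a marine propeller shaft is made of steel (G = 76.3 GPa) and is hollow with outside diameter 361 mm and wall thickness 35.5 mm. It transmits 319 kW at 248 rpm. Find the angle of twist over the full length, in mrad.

2.04 mrad

ω = 2π·248/60 = 25.97 rad/s, so T = P/ω = 319×10³ / 25.97 = 12280 N·m.
J = π(d_o⁴ − d_i⁴)/32 = π(0.361⁴ − 0.290⁴)/32 = 9.730×10^-4 m⁴.
θ = T·L/(G·J) = 12280 × 12.3 / (76.3×10⁹ × 9.730×10^-4) = 2.035×10^-3 rad.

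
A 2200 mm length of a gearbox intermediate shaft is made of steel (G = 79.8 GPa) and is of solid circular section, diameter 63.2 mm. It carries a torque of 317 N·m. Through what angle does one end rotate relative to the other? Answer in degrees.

J = πd⁴/32 = π(0.0632)⁴/32 = 1.566×10^-6 m⁴.
θ = T·L/(G·J) = 317.0 × 2.20 / (79.8×10⁹ × 1.566×10^-6) = 5.580×10^-3 rad.

0.320°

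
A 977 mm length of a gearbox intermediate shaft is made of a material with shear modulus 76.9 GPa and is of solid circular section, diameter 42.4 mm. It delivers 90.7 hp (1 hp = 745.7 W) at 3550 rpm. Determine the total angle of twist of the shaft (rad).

ω = 2π·3550/60 = 371.8 rad/s, so T = P/ω = 90.7×745.7 / 371.8 = 181.9 N·m.
J = πd⁴/32 = π(0.0424)⁴/32 = 3.173×10^-7 m⁴.
θ = T·L/(G·J) = 181.9 × 0.977 / (76.9×10⁹ × 3.173×10^-7) = 7.285×10^-3 rad.

0.00728 rad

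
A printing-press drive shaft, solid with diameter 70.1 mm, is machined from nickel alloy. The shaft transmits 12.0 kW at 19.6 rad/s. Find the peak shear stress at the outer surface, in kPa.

ω = 19.6 rad/s, so T = P/ω = 12.0×10³ / 19.60 = 612.2 N·m.
J = πd⁴/32 = π(0.0701)⁴/32 = 2.371×10^-6 m⁴.
τ_max = T·r/J = 612.2 × 0.0350 / 2.371×10^-6 = 9.052×10^6 Pa.

9050 kPa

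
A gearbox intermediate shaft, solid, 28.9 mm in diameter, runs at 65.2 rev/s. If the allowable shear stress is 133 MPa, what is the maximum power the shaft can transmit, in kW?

258 kW

J = πd⁴/32 = π(0.0289)⁴/32 = 6.848×10^-8 m⁴.
T_max = τ_allow·J/r = 1.33×10^8 × 6.848×10^-8 / 0.0144 = 630.3 N·m.
ω = 2π·65.2 = 409.7 rad/s, so P_max = T_max·ω = 2.582×10^5 W.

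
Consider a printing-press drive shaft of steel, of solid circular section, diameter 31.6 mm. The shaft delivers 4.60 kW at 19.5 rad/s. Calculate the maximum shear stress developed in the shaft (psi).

ω = 19.5 rad/s, so T = P/ω = 4.60×10³ / 19.50 = 235.9 N·m.
J = πd⁴/32 = π(0.0316)⁴/32 = 9.789×10^-8 m⁴.
τ_max = T·r/J = 235.9 × 0.0158 / 9.789×10^-8 = 3.807×10^7 Pa.

5520 psi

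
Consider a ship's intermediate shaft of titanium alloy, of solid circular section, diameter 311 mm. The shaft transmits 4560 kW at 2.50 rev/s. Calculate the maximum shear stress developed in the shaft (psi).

7130 psi

ω = 2π·2.50 = 15.71 rad/s, so T = P/ω = 4560×10³ / 15.71 = 290300 N·m.
J = πd⁴/32 = π(0.311)⁴/32 = 9.184×10^-4 m⁴.
τ_max = T·r/J = 290300 × 0.155 / 9.184×10^-4 = 4.915×10^7 Pa.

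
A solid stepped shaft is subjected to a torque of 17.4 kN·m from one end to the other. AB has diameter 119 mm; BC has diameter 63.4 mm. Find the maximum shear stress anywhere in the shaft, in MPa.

348 MPa

Under the same torque, τ_max = 16T/(πd³) is largest where d is smallest — segment BC (d = 63.4 mm).
τ_max = 16·17400/(π·(0.0634)³) = 3.477×10^8 Pa.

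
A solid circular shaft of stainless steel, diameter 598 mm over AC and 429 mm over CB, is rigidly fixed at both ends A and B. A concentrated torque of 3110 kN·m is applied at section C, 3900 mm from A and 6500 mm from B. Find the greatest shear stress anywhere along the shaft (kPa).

Compatibility: T_A·a/J_AC = T_B·b/J_CB with T_A + T_B = T₀.
J_AC = 0.0126 m⁴, J_CB = 3.33×10^-3 m⁴, so T_A = T₀·(J_AC/a)/((J_AC/a)+(J_CB/b)) = 2.684e6 N·m, T_B = 426500 N·m.
τ in each portion: τ_AC = 6.39×10^7 Pa, τ_CB = 2.75×10^7 Pa; maximum is in AC.
τ_max = T_AC·r/J = 2.684e6·0.299/0.0126 = 6.391×10^7 Pa.

63900 kPa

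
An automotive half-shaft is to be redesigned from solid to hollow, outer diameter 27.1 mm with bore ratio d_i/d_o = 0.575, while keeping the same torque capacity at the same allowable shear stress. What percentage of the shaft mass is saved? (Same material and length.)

27.7 %

Equal τ_max and T ⇒ the solid shaft needs d_s³ = d_o³(1−k⁴), so d_s = 27.1·(1−0.575⁴)^(1/3) = 26.07 mm.
Area ratio A_h/A_s = d_o²(1−k²)/d_s² = (1−k²)/(1−k⁴)^(2/3) = 0.7231.
Mass saving = 1 − 0.7231 = 27.7 %.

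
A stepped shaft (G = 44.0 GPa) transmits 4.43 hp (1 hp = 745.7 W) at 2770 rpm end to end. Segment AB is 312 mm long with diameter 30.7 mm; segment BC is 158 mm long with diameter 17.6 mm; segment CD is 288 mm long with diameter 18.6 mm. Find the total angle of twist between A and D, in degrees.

0.665°

ω = 2π·2770/60 = 290.1 rad/s, so T = P/ω = 4.43×745.7 / 290.1 = 11.39 N·m.
J_AB = π(0.0307)⁴/32 = 8.72×10^-8 m⁴; J_BC = π(0.0176)⁴/32 = 9.42×10^-9 m⁴; J_CD = π(0.0186)⁴/32 = 1.18×10^-8 m⁴.
θ = (T/G)·Σ L_i/J_i = (11.39/44.0×10⁹)·(0.312/8.72×10^-8 + 0.158/9.42×10^-9 + 0.288/1.18×10^-8) = 0.01161 rad.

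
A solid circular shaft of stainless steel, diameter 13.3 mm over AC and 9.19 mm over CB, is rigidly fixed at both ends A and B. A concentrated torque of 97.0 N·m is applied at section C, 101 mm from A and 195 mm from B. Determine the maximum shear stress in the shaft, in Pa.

1.88e8 Pa

Compatibility: T_A·a/J_AC = T_B·b/J_CB with T_A + T_B = T₀.
J_AC = 3.07×10^-9 m⁴, J_CB = 7.00×10^-10 m⁴, so T_A = T₀·(J_AC/a)/((J_AC/a)+(J_CB/b)) = 86.76 N·m, T_B = 10.24 N·m.
τ in each portion: τ_AC = 1.88×10^8 Pa, τ_CB = 6.72×10^7 Pa; maximum is in AC.
τ_max = T_AC·r/J = 86.76·0.00665/3.07×10^-9 = 1.878×10^8 Pa.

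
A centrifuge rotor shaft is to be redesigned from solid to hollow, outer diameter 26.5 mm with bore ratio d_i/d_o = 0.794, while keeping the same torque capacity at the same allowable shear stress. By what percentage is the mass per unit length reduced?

Equal τ_max and T ⇒ the solid shaft needs d_s³ = d_o³(1−k⁴), so d_s = 26.5·(1−0.794⁴)^(1/3) = 22.38 mm.
Area ratio A_h/A_s = d_o²(1−k²)/d_s² = (1−k²)/(1−k⁴)^(2/3) = 0.5180.
Mass saving = 1 − 0.5180 = 48.2 %.

48.2 %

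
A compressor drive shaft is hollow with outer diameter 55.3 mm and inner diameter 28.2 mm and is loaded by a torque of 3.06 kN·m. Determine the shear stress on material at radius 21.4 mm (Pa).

7.65e7 Pa

J = π(d_o⁴ − d_i⁴)/32 = π(0.0553⁴ − 0.0282⁴)/32 = 8.560×10^-7 m⁴.
Shear stress varies linearly with radius: τ = T·r/J = 3060 × 0.0214 / 8.560×10^-7 = 7.650×10^7 Pa.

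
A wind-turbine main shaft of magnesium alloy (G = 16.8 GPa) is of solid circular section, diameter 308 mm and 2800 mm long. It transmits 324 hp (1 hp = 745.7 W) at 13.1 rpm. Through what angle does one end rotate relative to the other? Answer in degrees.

ω = 2π·13.1/60 = 1.372 rad/s, so T = P/ω = 324×745.7 / 1.372 = 176100 N·m.
J = πd⁴/32 = π(0.308)⁴/32 = 8.835×10^-4 m⁴.
θ = T·L/(G·J) = 176100 × 2.80 / (16.8×10⁹ × 8.835×10^-4) = 0.03322 rad.

1.90°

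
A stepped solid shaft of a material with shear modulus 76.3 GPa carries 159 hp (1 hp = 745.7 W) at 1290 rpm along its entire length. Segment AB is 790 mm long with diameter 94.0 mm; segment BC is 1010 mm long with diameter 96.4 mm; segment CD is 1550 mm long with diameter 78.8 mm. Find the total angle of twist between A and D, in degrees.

ω = 2π·1290/60 = 135.1 rad/s, so T = P/ω = 159×745.7 / 135.1 = 877.7 N·m.
J_AB = π(0.0940)⁴/32 = 7.66×10^-6 m⁴; J_BC = π(0.0964)⁴/32 = 8.48×10^-6 m⁴; J_CD = π(0.0788)⁴/32 = 3.79×10^-6 m⁴.
θ = (T/G)·Σ L_i/J_i = (877.7/76.3×10⁹)·(0.790/7.66×10^-6 + 1.01/8.48×10^-6 + 1.55/3.79×10^-6) = 7.266×10^-3 rad.

0.416°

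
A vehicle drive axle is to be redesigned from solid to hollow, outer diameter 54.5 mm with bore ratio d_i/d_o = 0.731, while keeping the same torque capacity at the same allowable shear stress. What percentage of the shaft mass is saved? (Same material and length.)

Equal τ_max and T ⇒ the solid shaft needs d_s³ = d_o³(1−k⁴), so d_s = 54.5·(1−0.731⁴)^(1/3) = 48.72 mm.
Area ratio A_h/A_s = d_o²(1−k²)/d_s² = (1−k²)/(1−k⁴)^(2/3) = 0.5826.
Mass saving = 1 − 0.5826 = 41.7 %.

41.7 %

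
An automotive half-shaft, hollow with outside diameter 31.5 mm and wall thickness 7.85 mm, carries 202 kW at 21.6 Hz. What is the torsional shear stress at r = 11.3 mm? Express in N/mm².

ω = 2π·21.6 = 135.7 rad/s, so T = P/ω = 202×10³ / 135.7 = 1488 N·m.
J = π(d_o⁴ − d_i⁴)/32 = π(0.0315⁴ − 0.0158⁴)/32 = 9.054×10^-8 m⁴.
Shear stress varies linearly with radius: τ = T·r/J = 1488 × 0.0113 / 9.054×10^-8 = 1.858×10^8 Pa.

186 N/mm²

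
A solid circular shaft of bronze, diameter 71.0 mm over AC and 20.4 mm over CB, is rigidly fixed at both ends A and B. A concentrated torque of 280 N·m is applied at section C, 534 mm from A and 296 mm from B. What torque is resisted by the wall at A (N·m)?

277 N·m

Compatibility: T_A·a/J_AC = T_B·b/J_CB with T_A + T_B = T₀.
J_AC = 2.49×10^-6 m⁴, J_CB = 1.70×10^-8 m⁴, so T_A = T₀·(J_AC/a)/((J_AC/a)+(J_CB/b)) = 276.6 N·m, T_B = 3.401 N·m.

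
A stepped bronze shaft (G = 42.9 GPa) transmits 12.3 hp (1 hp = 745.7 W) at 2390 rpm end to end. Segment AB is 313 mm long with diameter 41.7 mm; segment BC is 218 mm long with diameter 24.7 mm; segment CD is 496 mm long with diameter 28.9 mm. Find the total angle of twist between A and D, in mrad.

12.2 mrad

ω = 2π·2390/60 = 250.3 rad/s, so T = P/ω = 12.3×745.7 / 250.3 = 36.65 N·m.
J_AB = π(0.0417)⁴/32 = 2.97×10^-7 m⁴; J_BC = π(0.0247)⁴/32 = 3.65×10^-8 m⁴; J_CD = π(0.0289)⁴/32 = 6.85×10^-8 m⁴.
θ = (T/G)·Σ L_i/J_i = (36.65/42.9×10⁹)·(0.313/2.97×10^-7 + 0.218/3.65×10^-8 + 0.496/6.85×10^-8) = 0.01218 rad.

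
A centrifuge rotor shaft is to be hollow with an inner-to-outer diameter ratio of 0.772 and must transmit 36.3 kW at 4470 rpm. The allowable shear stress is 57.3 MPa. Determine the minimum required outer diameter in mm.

22.0 mm

ω = 2π·4470/60 = 468.1 rad/s, so T = P/ω = 36.3×10³ / 468.1 = 77.55 N·m.
For a hollow shaft with d_i/d_o = 0.772: τ_max = 16T/(π d_o³ (1−k⁴)), so d_o = [16T/(π τ_allow (1−k⁴))]^(1/3) = [16·77.55/(π·5.73×10^7·0.6448)]^(1/3) = 0.02203 m.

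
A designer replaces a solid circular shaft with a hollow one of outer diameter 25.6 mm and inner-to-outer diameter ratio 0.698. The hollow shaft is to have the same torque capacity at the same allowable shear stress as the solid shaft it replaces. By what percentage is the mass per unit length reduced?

38.6 %

Equal τ_max and T ⇒ the solid shaft needs d_s³ = d_o³(1−k⁴), so d_s = 25.6·(1−0.698⁴)^(1/3) = 23.39 mm.
Area ratio A_h/A_s = d_o²(1−k²)/d_s² = (1−k²)/(1−k⁴)^(2/3) = 0.6143.
Mass saving = 1 − 0.6143 = 38.6 %.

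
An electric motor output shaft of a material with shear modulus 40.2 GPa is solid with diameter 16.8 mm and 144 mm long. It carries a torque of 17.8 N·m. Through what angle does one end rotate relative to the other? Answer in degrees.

0.467°

J = πd⁴/32 = π(0.0168)⁴/32 = 7.821×10^-9 m⁴.
θ = T·L/(G·J) = 17.80 × 0.144 / (40.2×10⁹ × 7.821×10^-9) = 8.153×10^-3 rad.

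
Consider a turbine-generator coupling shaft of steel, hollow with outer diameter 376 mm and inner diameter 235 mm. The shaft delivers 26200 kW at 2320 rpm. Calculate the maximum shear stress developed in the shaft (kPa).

12200 kPa

ω = 2π·2320/60 = 242.9 rad/s, so T = P/ω = 26200×10³ / 242.9 = 107800 N·m.
J = π(d_o⁴ − d_i⁴)/32 = π(0.376⁴ − 0.235⁴)/32 = 1.663×10^-3 m⁴.
τ_max = T·r/J = 107800 × 0.188 / 1.663×10^-3 = 1.219×10^7 Pa.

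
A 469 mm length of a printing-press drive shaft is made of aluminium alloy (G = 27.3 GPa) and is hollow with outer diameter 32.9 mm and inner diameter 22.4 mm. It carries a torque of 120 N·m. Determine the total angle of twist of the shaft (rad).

0.0228 rad

J = π(d_o⁴ − d_i⁴)/32 = π(0.0329⁴ − 0.0224⁴)/32 = 9.031×10^-8 m⁴.
θ = T·L/(G·J) = 120.0 × 0.469 / (27.3×10⁹ × 9.031×10^-8) = 0.02283 rad.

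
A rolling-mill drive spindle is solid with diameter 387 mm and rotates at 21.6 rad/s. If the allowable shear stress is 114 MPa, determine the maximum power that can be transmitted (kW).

J = πd⁴/32 = π(0.387)⁴/32 = 2.202×10^-3 m⁴.
T_max = τ_allow·J/r = 1.14×10^8 × 2.202×10^-3 / 0.194 = 1.297e6 N·m.
ω = 21.6 rad/s, so P_max = T_max·ω = 2.802×10^7 W.

28000 kW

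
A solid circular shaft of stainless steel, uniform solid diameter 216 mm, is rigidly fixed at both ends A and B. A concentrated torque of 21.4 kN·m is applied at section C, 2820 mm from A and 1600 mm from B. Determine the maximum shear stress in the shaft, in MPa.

6.90 MPa

With uniform GJ and both ends fixed, compatibility θ_AC = θ_CB gives T_A·a = T_B·b, together with T_A + T_B = T₀.
T_A = T₀·b/(a+b) = 21400·1600/4420 = 7747 N·m; T_B = 13650 N·m.
τ in each portion: τ_AC = 3.91×10^6 Pa, τ_CB = 6.90×10^6 Pa; maximum is in CB.
τ_max = T_CB·r/J = 13650·0.108/2.14×10^-4 = 6.900×10^6 Pa.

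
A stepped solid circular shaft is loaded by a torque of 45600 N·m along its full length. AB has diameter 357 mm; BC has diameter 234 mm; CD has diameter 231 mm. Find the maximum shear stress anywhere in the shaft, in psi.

2730 psi

Under the same torque, τ_max = 16T/(πd³) is largest where d is smallest — segment CD (d = 231 mm).
τ_max = 16·45600/(π·(0.231)³) = 1.884×10^7 Pa.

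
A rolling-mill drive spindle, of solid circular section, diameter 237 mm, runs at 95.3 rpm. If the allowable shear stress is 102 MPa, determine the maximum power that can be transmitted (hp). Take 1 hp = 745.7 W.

J = πd⁴/32 = π(0.237)⁴/32 = 3.097×10^-4 m⁴.
T_max = τ_allow·J/r = 1.02×10^8 × 3.097×10^-4 / 0.118 = 266600 N·m.
ω = 2π·95.3/60 = 9.980 rad/s, so P_max = T_max·ω = 2.661×10^6 W.

3570 hp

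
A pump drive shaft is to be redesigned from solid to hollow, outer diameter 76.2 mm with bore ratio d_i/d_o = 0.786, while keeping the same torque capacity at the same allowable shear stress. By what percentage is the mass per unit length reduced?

Equal τ_max and T ⇒ the solid shaft needs d_s³ = d_o³(1−k⁴), so d_s = 76.2·(1−0.786⁴)^(1/3) = 64.92 mm.
Area ratio A_h/A_s = d_o²(1−k²)/d_s² = (1−k²)/(1−k⁴)^(2/3) = 0.5266.
Mass saving = 1 − 0.5266 = 47.3 %.

47.3 %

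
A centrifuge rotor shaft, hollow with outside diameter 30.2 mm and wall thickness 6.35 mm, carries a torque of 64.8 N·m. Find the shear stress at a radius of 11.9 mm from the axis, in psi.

1540 psi

J = π(d_o⁴ − d_i⁴)/32 = π(0.0302⁴ − 0.0175⁴)/32 = 7.246×10^-8 m⁴.
Shear stress varies linearly with radius: τ = T·r/J = 64.80 × 0.0119 / 7.246×10^-8 = 1.064×10^7 Pa.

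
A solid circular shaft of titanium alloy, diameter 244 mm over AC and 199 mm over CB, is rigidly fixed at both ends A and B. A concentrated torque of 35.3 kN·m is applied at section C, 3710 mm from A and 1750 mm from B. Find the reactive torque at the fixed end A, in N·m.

Compatibility: T_A·a/J_AC = T_B·b/J_CB with T_A + T_B = T₀.
J_AC = 3.48×10^-4 m⁴, J_CB = 1.54×10^-4 m⁴, so T_A = T₀·(J_AC/a)/((J_AC/a)+(J_CB/b)) = 18210 N·m, T_B = 17090 N·m.

18200 N·m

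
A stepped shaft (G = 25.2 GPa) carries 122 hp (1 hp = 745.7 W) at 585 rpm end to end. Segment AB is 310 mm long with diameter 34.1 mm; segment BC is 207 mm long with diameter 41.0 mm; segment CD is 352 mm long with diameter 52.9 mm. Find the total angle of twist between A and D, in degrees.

12.0°

ω = 2π·585/60 = 61.26 rad/s, so T = P/ω = 122×745.7 / 61.26 = 1485 N·m.
J_AB = π(0.0341)⁴/32 = 1.33×10^-7 m⁴; J_BC = π(0.0410)⁴/32 = 2.77×10^-7 m⁴; J_CD = π(0.0529)⁴/32 = 7.69×10^-7 m⁴.
θ = (T/G)·Σ L_i/J_i = (1485/25.2×10⁹)·(0.310/1.33×10^-7 + 0.207/2.77×10^-7 + 0.352/7.69×10^-7) = 0.2086 rad.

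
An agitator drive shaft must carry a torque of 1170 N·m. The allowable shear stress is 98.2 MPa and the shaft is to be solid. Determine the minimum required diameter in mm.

39.3 mm

For a solid shaft τ_max = 16T/(πd³), so d = (16T/(π τ_allow))^(1/3) = (16·1170/(π·9.82×10^7))^(1/3) = 0.03930 m.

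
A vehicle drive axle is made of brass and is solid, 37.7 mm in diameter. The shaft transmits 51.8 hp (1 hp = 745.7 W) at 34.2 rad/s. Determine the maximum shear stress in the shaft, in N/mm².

ω = 34.2 rad/s, so T = P/ω = 51.8×745.7 / 34.20 = 1129 N·m.
J = πd⁴/32 = π(0.0377)⁴/32 = 1.983×10^-7 m⁴.
τ_max = T·r/J = 1129 × 0.0189 / 1.983×10^-7 = 1.074×10^8 Pa.

107 N/mm²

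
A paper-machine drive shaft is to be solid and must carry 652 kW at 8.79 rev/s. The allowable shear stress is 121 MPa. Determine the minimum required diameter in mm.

79.2 mm

ω = 2π·8.79 = 55.23 rad/s, so T = P/ω = 652×10³ / 55.23 = 11810 N·m.
For a solid shaft τ_max = 16T/(πd³), so d = (16T/(π τ_allow))^(1/3) = (16·11810/(π·1.21×10^8))^(1/3) = 0.07921 m.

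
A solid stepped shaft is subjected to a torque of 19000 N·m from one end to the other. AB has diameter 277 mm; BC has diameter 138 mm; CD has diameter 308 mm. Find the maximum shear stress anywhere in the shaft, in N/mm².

Under the same torque, τ_max = 16T/(πd³) is largest where d is smallest — segment BC (d = 138 mm).
τ_max = 16·19000/(π·(0.138)³) = 3.682×10^7 Pa.

36.8 N/mm²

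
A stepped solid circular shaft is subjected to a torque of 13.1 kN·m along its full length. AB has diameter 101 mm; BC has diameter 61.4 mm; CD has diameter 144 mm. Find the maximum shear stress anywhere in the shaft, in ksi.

Under the same torque, τ_max = 16T/(πd³) is largest where d is smallest — segment BC (d = 61.4 mm).
τ_max = 16·13100/(π·(0.0614)³) = 2.882×10^8 Pa.

41.8 ksi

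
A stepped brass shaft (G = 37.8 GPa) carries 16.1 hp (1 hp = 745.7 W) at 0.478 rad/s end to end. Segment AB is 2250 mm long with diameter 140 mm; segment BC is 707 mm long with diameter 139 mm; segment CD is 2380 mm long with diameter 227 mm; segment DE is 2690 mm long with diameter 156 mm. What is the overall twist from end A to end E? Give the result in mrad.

89.3 mrad

ω = 0.478 rad/s, so T = P/ω = 16.1×745.7 / 0.4780 = 25120 N·m.
J_AB = π(0.140)⁴/32 = 3.77×10^-5 m⁴; J_BC = π(0.139)⁴/32 = 3.66×10^-5 m⁴; J_CD = π(0.227)⁴/32 = 2.61×10^-4 m⁴; J_DE = π(0.156)⁴/32 = 5.81×10^-5 m⁴.
θ = (T/G)·Σ L_i/J_i = (25120/37.8×10⁹)·(2.25/3.77×10^-5 + 0.707/3.66×10^-5 + 2.38/2.61×10^-4 + 2.69/5.81×10^-5) = 0.08927 rad.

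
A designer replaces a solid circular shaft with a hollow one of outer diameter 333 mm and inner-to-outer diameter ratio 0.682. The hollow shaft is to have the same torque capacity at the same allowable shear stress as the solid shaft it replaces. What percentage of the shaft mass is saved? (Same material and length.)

37.1 %

Equal τ_max and T ⇒ the solid shaft needs d_s³ = d_o³(1−k⁴), so d_s = 333·(1−0.682⁴)^(1/3) = 307.0 mm.
Area ratio A_h/A_s = d_o²(1−k²)/d_s² = (1−k²)/(1−k⁴)^(2/3) = 0.6293.
Mass saving = 1 − 0.6293 = 37.1 %.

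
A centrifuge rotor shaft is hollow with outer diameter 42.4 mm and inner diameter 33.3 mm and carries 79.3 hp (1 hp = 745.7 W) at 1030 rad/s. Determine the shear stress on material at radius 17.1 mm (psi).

724 psi

ω = 1030 rad/s, so T = P/ω = 79.3×745.7 / 1030 = 57.41 N·m.
J = π(d_o⁴ − d_i⁴)/32 = π(0.0424⁴ − 0.0333⁴)/32 = 1.966×10^-7 m⁴.
Shear stress varies linearly with radius: τ = T·r/J = 57.41 × 0.0171 / 1.966×10^-7 = 4.994×10^6 Pa.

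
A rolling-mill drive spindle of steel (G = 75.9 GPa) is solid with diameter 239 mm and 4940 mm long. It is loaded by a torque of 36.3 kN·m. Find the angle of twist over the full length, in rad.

J = πd⁴/32 = π(0.239)⁴/32 = 3.203×10^-4 m⁴.
θ = T·L/(G·J) = 36300 × 4.94 / (75.9×10⁹ × 3.203×10^-4) = 7.376×10^-3 rad.

0.00738 rad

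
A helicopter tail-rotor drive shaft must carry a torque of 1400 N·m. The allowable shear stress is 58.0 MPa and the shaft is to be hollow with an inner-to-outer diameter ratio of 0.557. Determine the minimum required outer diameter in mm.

51.4 mm

For a hollow shaft with d_i/d_o = 0.557: τ_max = 16T/(π d_o³ (1−k⁴)), so d_o = [16T/(π τ_allow (1−k⁴))]^(1/3) = [16·1400/(π·5.80×10^7·0.9037)]^(1/3) = 0.05143 m.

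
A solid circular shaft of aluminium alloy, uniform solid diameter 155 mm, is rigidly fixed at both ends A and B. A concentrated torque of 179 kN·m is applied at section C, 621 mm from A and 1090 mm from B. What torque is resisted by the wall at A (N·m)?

114000 N·m

With uniform GJ and both ends fixed, compatibility θ_AC = θ_CB gives T_A·a = T_B·b, together with T_A + T_B = T₀.
T_A = T₀·b/(a+b) = 179000·1090/1711 = 114000 N·m; T_B = 64970 N·m.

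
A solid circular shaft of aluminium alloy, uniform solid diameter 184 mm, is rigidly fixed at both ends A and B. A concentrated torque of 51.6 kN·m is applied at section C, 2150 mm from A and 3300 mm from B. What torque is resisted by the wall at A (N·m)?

With uniform GJ and both ends fixed, compatibility θ_AC = θ_CB gives T_A·a = T_B·b, together with T_A + T_B = T₀.
T_A = T₀·b/(a+b) = 51600·3300/5450 = 31240 N·m; T_B = 20360 N·m.

31200 N·m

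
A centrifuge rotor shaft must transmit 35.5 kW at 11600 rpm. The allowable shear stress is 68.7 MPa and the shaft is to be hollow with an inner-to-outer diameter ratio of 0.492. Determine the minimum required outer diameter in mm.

ω = 2π·11600/60 = 1215 rad/s, so T = P/ω = 35.5×10³ / 1215 = 29.22 N·m.
For a hollow shaft with d_i/d_o = 0.492: τ_max = 16T/(π d_o³ (1−k⁴)), so d_o = [16T/(π τ_allow (1−k⁴))]^(1/3) = [16·29.22/(π·6.87×10^7·0.9414)]^(1/3) = 0.01320 m.

13.2 mm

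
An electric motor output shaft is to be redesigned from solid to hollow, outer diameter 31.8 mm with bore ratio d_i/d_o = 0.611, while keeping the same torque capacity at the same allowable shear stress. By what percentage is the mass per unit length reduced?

Equal τ_max and T ⇒ the solid shaft needs d_s³ = d_o³(1−k⁴), so d_s = 31.8·(1−0.611⁴)^(1/3) = 30.25 mm.
Area ratio A_h/A_s = d_o²(1−k²)/d_s² = (1−k²)/(1−k⁴)^(2/3) = 0.6926.
Mass saving = 1 − 0.6926 = 30.7 %.

30.7 %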